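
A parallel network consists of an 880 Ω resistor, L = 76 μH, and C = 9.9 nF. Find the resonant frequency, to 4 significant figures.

183.5 kHz

ω₀ = 1/√(LC) = 1/√(7.6e-05 × 9.9e-09) = 1.153e+06 rad/s
f₀ = ω₀/(2π) = 183.5 kHz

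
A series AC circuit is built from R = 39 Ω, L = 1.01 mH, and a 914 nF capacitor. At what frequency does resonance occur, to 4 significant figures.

ω₀ = 1/√(LC) = 1/√(0.00101 × 9.14e-07) = 32910 rad/s
f₀ = ω₀/(2π) = 5.238 kHz

5.238 kHz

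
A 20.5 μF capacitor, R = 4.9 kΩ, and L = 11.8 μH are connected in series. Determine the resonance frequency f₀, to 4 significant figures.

ω₀ = 1/√(LC) = 1/√(1.18e-05 × 2.05e-05) = 64300 rad/s
f₀ = ω₀/(2π) = 10.23 kHz

10.23 kHz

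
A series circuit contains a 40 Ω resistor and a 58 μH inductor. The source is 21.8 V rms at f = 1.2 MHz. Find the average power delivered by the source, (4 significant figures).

98.58 mW

ω = 2πf = 7.54e+06 rad/s
X_L = ωL = 437.3 Ω
Z = 40.00 + j437.3 Ω
|Z| = √(40.00² + 437.3²) = 439.1 Ω
∠Z = arctan(437.3/40.00) = 84.77°
I = V/|Z| = 49.64 mA
P = VI cos φ = 21.8 × 0.04964 × cos(84.77°) = 98.58 mW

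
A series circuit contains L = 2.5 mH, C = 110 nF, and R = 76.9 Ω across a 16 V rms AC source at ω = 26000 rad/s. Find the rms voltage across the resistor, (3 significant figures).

4.17 V

X_L = ωL = 65.0 Ω
X_C = 1/(ωC) = 350 Ω
Net reactance X = X_L − X_C = -285 Ω
Z = 76.9 − j285 Ω
|Z| = √(76.9² + 285²) = 295 Ω
I = V/|Z| = 54.3 mA
V_R = I·|Z_R| = 0.0543 × 76.9 = 4.17 V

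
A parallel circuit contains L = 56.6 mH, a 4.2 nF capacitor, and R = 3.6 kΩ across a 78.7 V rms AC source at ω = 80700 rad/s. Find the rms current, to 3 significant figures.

X_L = ωL = 4570 Ω
X_C = 1/(ωC) = 2950 Ω
Parallel: admittances add. Y = 1/R + 1/(jωL) + jωC
Y = (0.000278 + j0.000120) S
|Y| = 0.000303 S → |Z| = 1/|Y| = 3300 Ω, ∠Z = −∠Y = -23.4°
I = V/|Z| = 78.7/3300 = 23.8 mA

23.8 mA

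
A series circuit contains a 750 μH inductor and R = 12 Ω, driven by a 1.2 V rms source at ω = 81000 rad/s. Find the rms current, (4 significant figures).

X_L = ωL = 60.75 Ω
Z = 12.00 + j60.75 Ω
|Z| = √(12.00² + 60.75²) = 61.92 Ω
I = V/|Z| = 1.2/61.92 = 19.38 mA

19.38 mA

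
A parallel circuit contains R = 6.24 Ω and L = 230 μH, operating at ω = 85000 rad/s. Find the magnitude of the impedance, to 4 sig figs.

X_L = ωL = 19.55 Ω
Parallel: admittances add. Y = 1/R + 1/(jωL)
Y = (0.1603 − j0.05115) S
|Y| = 0.1682 S → |Z| = 1/|Y| = 5.945 Ω, ∠Z = −∠Y = 17.70°

5.945 Ω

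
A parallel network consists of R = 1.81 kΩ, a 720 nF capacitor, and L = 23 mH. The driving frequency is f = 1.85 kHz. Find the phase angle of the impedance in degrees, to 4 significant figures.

ω = 2πf = 11620 rad/s
X_L = ωL = 267.3 Ω
X_C = 1/(ωC) = 119.5 Ω
Parallel: admittances add. Y = 1/R + 1/(jωL) + jωC
Y = (0.0005525 + j0.004629) S
|Y| = 0.004662 S → |Z| = 1/|Y| = 214.5 Ω, ∠Z = −∠Y = -83.19°

-83.19°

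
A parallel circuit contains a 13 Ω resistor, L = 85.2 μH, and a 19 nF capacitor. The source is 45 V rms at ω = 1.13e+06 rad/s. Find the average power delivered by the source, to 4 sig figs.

155.8 W

X_L = ωL = 96.28 Ω
X_C = 1/(ωC) = 46.58 Ω
Parallel: admittances add. Y = 1/R + 1/(jωL) + jωC
Y = (0.07692 + j0.01108) S
|Y| = 0.07772 S → |Z| = 1/|Y| = 12.87 Ω, ∠Z = −∠Y = -8.199°
I = V/|Z| = 3.497 A
P = VI cos φ = 45 × 3.497 × cos(-8.199°) = 155.8 W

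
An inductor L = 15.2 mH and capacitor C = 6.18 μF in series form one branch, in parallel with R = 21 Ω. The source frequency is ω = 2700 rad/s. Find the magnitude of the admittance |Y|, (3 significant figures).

X_L = ωL = 41.0 Ω
X_C = 1/(ωC) = 59.9 Ω
Branch 1: Z₁ = R = 21.0 Ω
Branch 2 (series LC): Z₂ = j(X_L − X_C) = −j18.9 Ω
Parallel: Z = Z₁Z₂/(Z₁+Z₂), |Z| = 14.0 Ω, ∠Z = -48.0°
|Y| = 1/|Z| = 71.2 mS

71.2 mS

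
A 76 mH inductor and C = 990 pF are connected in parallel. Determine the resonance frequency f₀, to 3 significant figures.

ω₀ = 1/√(LC) = 1/√(0.076 × 9.9e-10) = 115300 rad/s
f₀ = ω₀/(2π) = 18.3 kHz

18.3 kHz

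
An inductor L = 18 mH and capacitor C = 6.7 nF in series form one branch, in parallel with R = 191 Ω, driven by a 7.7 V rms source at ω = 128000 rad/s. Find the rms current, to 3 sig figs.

X_L = ωL = 2300 Ω
X_C = 1/(ωC) = 1170 Ω
Branch 1: Z₁ = R = 191 Ω
Branch 2 (series LC): Z₂ = j(X_L − X_C) = j1140 Ω
Parallel: Z = Z₁Z₂/(Z₁+Z₂), |Z| = 188 Ω, ∠Z = 9.53°
I = V/|Z| = 7.7/188 = 40.9 mA

40.9 mA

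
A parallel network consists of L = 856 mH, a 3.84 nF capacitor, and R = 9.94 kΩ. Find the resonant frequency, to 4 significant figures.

ω₀ = 1/√(LC) = 1/√(0.856 × 3.84e-09) = 17440 rad/s
f₀ = ω₀/(2π) = 2.776 kHz

2.776 kHz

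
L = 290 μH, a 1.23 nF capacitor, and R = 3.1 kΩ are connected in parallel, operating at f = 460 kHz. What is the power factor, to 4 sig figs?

0.1353

ω = 2πf = 2.89e+06 rad/s
X_L = ωL = 838.2 Ω
X_C = 1/(ωC) = 281.3 Ω
Parallel: admittances add. Y = 1/R + 1/(jωL) + jωC
Y = (0.0003226 + j0.002362) S
|Y| = 0.002384 S → |Z| = 1/|Y| = 419.5 Ω, ∠Z = −∠Y = -82.22°
cos φ = cos(-82.22°) = 0.1353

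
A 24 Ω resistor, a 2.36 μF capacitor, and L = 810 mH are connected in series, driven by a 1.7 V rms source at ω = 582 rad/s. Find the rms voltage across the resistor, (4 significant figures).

0.1583 V

X_L = ωL = 471.4 Ω
X_C = 1/(ωC) = 728.1 Ω
Net reactance X = X_L − X_C = -256.6 Ω
Z = 24.00 − j256.6 Ω
|Z| = √(24.00² + 256.6²) = 257.8 Ω
I = V/|Z| = 6.595 mA
V_R = I·|Z_R| = 0.006595 × 24.00 = 0.1583 V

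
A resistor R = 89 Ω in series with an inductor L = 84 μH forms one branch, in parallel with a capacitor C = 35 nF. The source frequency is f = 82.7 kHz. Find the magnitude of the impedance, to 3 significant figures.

60.8 Ω

ω = 2πf = 519600 rad/s
X_L = ωL = 43.6 Ω
X_C = 1/(ωC) = 55.0 Ω
Branch 1 (R+jX_L): Z₁ = 89.0 + j43.6 Ω, |Z₁| = 99.1 Ω
Branch 2 (−jX_C): Z₂ = −j55.0 Ω
Parallel: Z = Z₁Z₂/(Z₁+Z₂), |Z| = 60.8 Ω, ∠Z = -56.6°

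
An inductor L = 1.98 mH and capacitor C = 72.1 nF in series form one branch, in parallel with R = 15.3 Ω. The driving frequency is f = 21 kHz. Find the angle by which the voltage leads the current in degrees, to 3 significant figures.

ω = 2πf = 131900 rad/s
X_L = ωL = 261 Ω
X_C = 1/(ωC) = 105 Ω
Branch 1: Z₁ = R = 15.3 Ω
Branch 2 (series LC): Z₂ = j(X_L − X_C) = j156 Ω
Parallel: Z = Z₁Z₂/(Z₁+Z₂), |Z| = 15.2 Ω, ∠Z = 5.60°

5.60°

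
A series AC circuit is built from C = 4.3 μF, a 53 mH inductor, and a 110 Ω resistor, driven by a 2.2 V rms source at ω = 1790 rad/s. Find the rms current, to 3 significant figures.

19.1 mA

X_L = ωL = 94.9 Ω
X_C = 1/(ωC) = 130 Ω
Net reactance X = X_L − X_C = -35.1 Ω
Z = 110 − j35.1 Ω
|Z| = √(110² + 35.1²) = 115 Ω
I = V/|Z| = 2.2/115 = 19.1 mA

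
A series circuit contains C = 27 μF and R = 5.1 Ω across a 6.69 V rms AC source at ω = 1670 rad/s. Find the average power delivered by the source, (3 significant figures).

X_C = 1/(ωC) = 22.2 Ω
Z = 5.10 − j22.2 Ω
|Z| = √(5.10² + 22.2²) = 22.8 Ω
∠Z = arctan(-22.2/5.10) = -77.0°
I = V/|Z| = 294 mA
P = VI cos φ = 6.69 × 0.294 × cos(-77.0°) = 441 mW

441 mW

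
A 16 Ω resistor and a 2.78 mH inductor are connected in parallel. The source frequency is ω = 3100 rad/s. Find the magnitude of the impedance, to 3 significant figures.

7.59 Ω

X_L = ωL = 8.62 Ω
Parallel: admittances add. Y = 1/R + 1/(jωL)
Y = (0.0625 − j0.116) S
|Y| = 0.132 S → |Z| = 1/|Y| = 7.59 Ω, ∠Z = −∠Y = 61.7°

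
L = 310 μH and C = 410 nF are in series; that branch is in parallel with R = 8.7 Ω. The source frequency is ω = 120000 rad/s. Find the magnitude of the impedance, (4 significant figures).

7.733 Ω

X_L = ωL = 37.20 Ω
X_C = 1/(ωC) = 20.33 Ω
Branch 1: Z₁ = R = 8.700 Ω
Branch 2 (series LC): Z₂ = j(X_L − X_C) = j16.87 Ω
Parallel: Z = Z₁Z₂/(Z₁+Z₂), |Z| = 7.733 Ω, ∠Z = 27.27°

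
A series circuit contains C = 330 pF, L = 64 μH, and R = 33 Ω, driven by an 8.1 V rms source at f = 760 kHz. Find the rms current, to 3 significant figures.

ω = 2πf = 4.775e+06 rad/s
X_L = ωL = 306 Ω
X_C = 1/(ωC) = 635 Ω
Net reactance X = X_L − X_C = -329 Ω
Z = 33.0 − j329 Ω
|Z| = √(33.0² + 329²) = 331 Ω
I = V/|Z| = 8.1/331 = 24.5 mA

24.5 mA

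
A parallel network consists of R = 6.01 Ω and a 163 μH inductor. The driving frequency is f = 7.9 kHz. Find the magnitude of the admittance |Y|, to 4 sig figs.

ω = 2πf = 49640 rad/s
X_L = ωL = 8.091 Ω
Parallel: admittances add. Y = 1/R + 1/(jωL)
Y = (0.1664 − j0.1236) S
|Y| = 0.2073 S → |Z| = 1/|Y| = 4.825 Ω, ∠Z = −∠Y = 36.61°

207.3 mS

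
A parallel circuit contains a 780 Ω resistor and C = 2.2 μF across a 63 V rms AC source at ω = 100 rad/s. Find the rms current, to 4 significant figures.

X_C = 1/(ωC) = 4545 Ω
Parallel: admittances add. Y = 1/R + jωC
Y = (0.001282 + j0.0002200) S
|Y| = 0.001301 S → |Z| = 1/|Y| = 768.8 Ω, ∠Z = −∠Y = -9.737°
I = V/|Z| = 63/768.8 = 81.95 mA

81.95 mA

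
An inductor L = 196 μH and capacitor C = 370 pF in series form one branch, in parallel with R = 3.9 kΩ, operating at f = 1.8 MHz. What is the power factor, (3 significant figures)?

0.452

ω = 2πf = 1.131e+07 rad/s
X_L = ωL = 2220 Ω
X_C = 1/(ωC) = 239 Ω
Branch 1: Z₁ = R = 3900 Ω
Branch 2 (series LC): Z₂ = j(X_L − X_C) = j1980 Ω
Parallel: Z = Z₁Z₂/(Z₁+Z₂), |Z| = 1760 Ω, ∠Z = 63.1°
cos φ = cos(63.1°) = 0.452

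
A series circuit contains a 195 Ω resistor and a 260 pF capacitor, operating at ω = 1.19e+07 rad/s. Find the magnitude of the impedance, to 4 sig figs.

377.5 Ω

X_C = 1/(ωC) = 323.2 Ω
Z = 195.0 − j323.2 Ω
|Z| = √(195.0² + 323.2²) = 377.5 Ω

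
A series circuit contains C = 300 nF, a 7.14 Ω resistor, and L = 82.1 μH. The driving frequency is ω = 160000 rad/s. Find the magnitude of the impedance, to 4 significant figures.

X_L = ωL = 13.14 Ω
X_C = 1/(ωC) = 20.83 Ω
Net reactance X = X_L − X_C = -7.697 Ω
Z = 7.140 − j7.697 Ω
|Z| = √(7.140² + 7.697²) = 10.50 Ω

10.50 Ω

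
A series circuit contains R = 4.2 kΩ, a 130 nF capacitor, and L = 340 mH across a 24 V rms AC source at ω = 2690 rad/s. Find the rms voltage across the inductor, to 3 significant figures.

4.74 V

X_L = ωL = 915 Ω
X_C = 1/(ωC) = 2860 Ω
Net reactance X = X_L − X_C = -1940 Ω
Z = 4200 − j1940 Ω
|Z| = √(4200² + 1940²) = 4630 Ω
I = V/|Z| = 5.19 mA
V_L = I·|Z_L| = 0.00519 × 915 = 4.74 V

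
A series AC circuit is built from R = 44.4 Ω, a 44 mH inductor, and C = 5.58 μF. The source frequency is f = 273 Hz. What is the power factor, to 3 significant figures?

0.837

ω = 2πf = 1715 rad/s
X_L = ωL = 75.5 Ω
X_C = 1/(ωC) = 104 Ω
Net reactance X = X_L − X_C = -29.0 Ω
Z = 44.4 − j29.0 Ω
|Z| = √(44.4² + 29.0²) = 53.0 Ω
∠Z = arctan(-29.0/44.4) = -33.2°
cos φ = cos(-33.2°) = 0.837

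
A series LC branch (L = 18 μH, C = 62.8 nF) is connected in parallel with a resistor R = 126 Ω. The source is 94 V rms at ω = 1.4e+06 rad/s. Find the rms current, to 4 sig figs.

6.840 A

X_L = ωL = 25.20 Ω
X_C = 1/(ωC) = 11.37 Ω
Branch 1: Z₁ = R = 126.0 Ω
Branch 2 (series LC): Z₂ = j(X_L − X_C) = j13.83 Ω
Parallel: Z = Z₁Z₂/(Z₁+Z₂), |Z| = 13.74 Ω, ∠Z = 83.74°
I = V/|Z| = 94/13.74 = 6.840 A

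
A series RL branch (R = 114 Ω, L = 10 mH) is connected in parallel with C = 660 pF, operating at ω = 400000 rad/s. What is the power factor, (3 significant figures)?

0.448

X_L = ωL = 4000 Ω
X_C = 1/(ωC) = 3790 Ω
Branch 1 (R+jX_L): Z₁ = 114 + j4000 Ω, |Z₁| = 4000 Ω
Branch 2 (−jX_C): Z₂ = −j3790 Ω
Parallel: Z = Z₁Z₂/(Z₁+Z₂), |Z| = 62900 Ω, ∠Z = -63.4°
cos φ = cos(-63.4°) = 0.448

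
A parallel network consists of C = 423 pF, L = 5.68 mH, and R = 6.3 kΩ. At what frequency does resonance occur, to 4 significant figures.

ω₀ = 1/√(LC) = 1/√(0.00568 × 4.23e-10) = 645100 rad/s
f₀ = ω₀/(2π) = 102.7 kHz

102.7 kHz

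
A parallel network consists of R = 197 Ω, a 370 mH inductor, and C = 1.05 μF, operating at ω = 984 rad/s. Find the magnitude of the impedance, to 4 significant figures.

X_L = ωL = 364.1 Ω
X_C = 1/(ωC) = 967.9 Ω
Parallel: admittances add. Y = 1/R + 1/(jωL) + jωC
Y = (0.005076 − j0.001713) S
|Y| = 0.005358 S → |Z| = 1/|Y| = 186.7 Ω, ∠Z = −∠Y = 18.65°

186.7 Ω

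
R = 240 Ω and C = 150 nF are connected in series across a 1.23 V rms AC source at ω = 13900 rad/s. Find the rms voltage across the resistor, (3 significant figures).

0.550 V

X_C = 1/(ωC) = 480 Ω
Z = 240 − j480 Ω
|Z| = √(240² + 480²) = 536 Ω
I = V/|Z| = 2.29 mA
V_R = I·|Z_R| = 0.00229 × 240 = 0.550 V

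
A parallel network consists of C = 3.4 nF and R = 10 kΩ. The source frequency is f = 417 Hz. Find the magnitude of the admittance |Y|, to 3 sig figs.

ω = 2πf = 2620 rad/s
X_C = 1/(ωC) = 112000 Ω
Parallel: admittances add. Y = 1/R + jωC
Y = (0.000100 + j8.91e-06) S
|Y| = 0.000100 S → |Z| = 1/|Y| = 9960 Ω, ∠Z = −∠Y = -5.09°

100 μS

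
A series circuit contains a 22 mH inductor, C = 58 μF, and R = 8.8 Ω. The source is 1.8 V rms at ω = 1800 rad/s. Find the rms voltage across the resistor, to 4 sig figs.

0.5063 V

X_L = ωL = 39.60 Ω
X_C = 1/(ωC) = 9.579 Ω
Net reactance X = X_L − X_C = 30.02 Ω
Z = 8.800 + j30.02 Ω
|Z| = √(8.800² + 30.02²) = 31.28 Ω
I = V/|Z| = 57.54 mA
V_R = I·|Z_R| = 0.05754 × 8.800 = 0.5063 V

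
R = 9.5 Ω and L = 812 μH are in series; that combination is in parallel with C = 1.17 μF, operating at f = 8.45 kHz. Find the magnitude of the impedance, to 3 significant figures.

ω = 2πf = 53090 rad/s
X_L = ωL = 43.1 Ω
X_C = 1/(ωC) = 16.1 Ω
Branch 1 (R+jX_L): Z₁ = 9.50 + j43.1 Ω, |Z₁| = 44.1 Ω
Branch 2 (−jX_C): Z₂ = −j16.1 Ω
Parallel: Z = Z₁Z₂/(Z₁+Z₂), |Z| = 24.8 Ω, ∠Z = -83.1°

24.8 Ω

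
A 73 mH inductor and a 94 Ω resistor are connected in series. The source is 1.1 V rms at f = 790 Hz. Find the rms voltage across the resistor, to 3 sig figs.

0.276 V

ω = 2πf = 4964 rad/s
X_L = ωL = 362 Ω
Z = 94.0 + j362 Ω
|Z| = √(94.0² + 362²) = 374 Ω
I = V/|Z| = 2.94 mA
V_R = I·|Z_R| = 0.00294 × 94.0 = 0.276 V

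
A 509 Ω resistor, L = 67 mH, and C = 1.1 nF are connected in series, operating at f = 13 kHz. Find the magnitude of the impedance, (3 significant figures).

ω = 2πf = 81680 rad/s
X_L = ωL = 5470 Ω
X_C = 1/(ωC) = 11100 Ω
Net reactance X = X_L − X_C = -5660 Ω
Z = 509 − j5660 Ω
|Z| = √(509² + 5660²) = 5680 Ω

5680 Ω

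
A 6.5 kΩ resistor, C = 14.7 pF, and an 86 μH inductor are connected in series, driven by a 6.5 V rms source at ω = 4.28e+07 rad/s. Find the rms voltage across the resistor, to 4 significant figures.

6.188 V

X_L = ωL = 3681 Ω
X_C = 1/(ωC) = 1589 Ω
Net reactance X = X_L − X_C = 2091 Ω
Z = 6500 + j2091 Ω
|Z| = √(6500² + 2091²) = 6828 Ω
I = V/|Z| = 951.9 μA
V_R = I·|Z_R| = 0.0009519 × 6500 = 6.188 V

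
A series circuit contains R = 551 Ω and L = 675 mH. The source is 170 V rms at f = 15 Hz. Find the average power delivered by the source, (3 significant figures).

ω = 2πf = 94.25 rad/s
X_L = ωL = 63.6 Ω
Z = 551 + j63.6 Ω
|Z| = √(551² + 63.6²) = 555 Ω
∠Z = arctan(63.6/551) = 6.59°
I = V/|Z| = 306 mA
P = VI cos φ = 170 × 0.306 × cos(6.59°) = 51.8 W

51.8 W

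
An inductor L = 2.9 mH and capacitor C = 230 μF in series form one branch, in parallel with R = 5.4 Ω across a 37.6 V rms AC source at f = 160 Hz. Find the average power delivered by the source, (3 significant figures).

ω = 2πf = 1005 rad/s
X_L = ωL = 2.92 Ω
X_C = 1/(ωC) = 4.32 Ω
Branch 1: Z₁ = R = 5.40 Ω
Branch 2 (series LC): Z₂ = j(X_L − X_C) = −j1.41 Ω
Parallel: Z = Z₁Z₂/(Z₁+Z₂), |Z| = 1.36 Ω, ∠Z = -75.4°
I = V/|Z| = 27.6 A
P = VI cos φ = 37.6 × 27.6 × cos(-75.4°) = 262 W

262 W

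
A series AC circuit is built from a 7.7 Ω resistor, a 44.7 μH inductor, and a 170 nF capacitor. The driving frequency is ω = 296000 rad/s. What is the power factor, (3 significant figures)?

0.757

X_L = ωL = 13.2 Ω
X_C = 1/(ωC) = 19.9 Ω
Net reactance X = X_L − X_C = -6.64 Ω
Z = 7.70 − j6.64 Ω
|Z| = √(7.70² + 6.64²) = 10.2 Ω
∠Z = arctan(-6.64/7.70) = -40.8°
cos φ = cos(-40.8°) = 0.757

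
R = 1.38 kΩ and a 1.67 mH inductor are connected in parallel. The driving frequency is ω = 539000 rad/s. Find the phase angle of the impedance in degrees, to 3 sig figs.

X_L = ωL = 900 Ω
Parallel: admittances add. Y = 1/R + 1/(jωL)
Y = (0.000725 − j0.00111) S
|Y| = 0.00133 S → |Z| = 1/|Y| = 754 Ω, ∠Z = −∠Y = 56.9°

56.9°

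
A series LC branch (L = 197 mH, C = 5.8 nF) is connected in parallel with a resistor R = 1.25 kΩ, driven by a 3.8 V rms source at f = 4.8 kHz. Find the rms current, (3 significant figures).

17.2 mA

ω = 2πf = 30160 rad/s
X_L = ωL = 5940 Ω
X_C = 1/(ωC) = 5720 Ω
Branch 1: Z₁ = R = 1250 Ω
Branch 2 (series LC): Z₂ = j(X_L − X_C) = j225 Ω
Parallel: Z = Z₁Z₂/(Z₁+Z₂), |Z| = 221 Ω, ∠Z = 79.8°
I = V/|Z| = 3.8/221 = 17.2 mA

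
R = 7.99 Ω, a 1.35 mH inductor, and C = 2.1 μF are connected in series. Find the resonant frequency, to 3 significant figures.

ω₀ = 1/√(LC) = 1/√(0.00135 × 2.1e-06) = 18780 rad/s
f₀ = ω₀/(2π) = 2.99 kHz

2.99 kHz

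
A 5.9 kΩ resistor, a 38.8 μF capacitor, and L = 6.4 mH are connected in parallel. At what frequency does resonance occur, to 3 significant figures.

ω₀ = 1/√(LC) = 1/√(0.0064 × 3.88e-05) = 2007 rad/s
f₀ = ω₀/(2π) = 319 Hz

319 Hz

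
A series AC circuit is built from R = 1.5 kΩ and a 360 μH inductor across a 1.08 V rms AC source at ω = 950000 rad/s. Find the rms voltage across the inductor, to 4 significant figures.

X_L = ωL = 342.0 Ω
Z = 1500 + j342.0 Ω
|Z| = √(1500² + 342.0²) = 1538 Ω
I = V/|Z| = 702.0 μA
V_L = I·|Z_L| = 0.0007020 × 342.0 = 0.2401 V

0.2401 V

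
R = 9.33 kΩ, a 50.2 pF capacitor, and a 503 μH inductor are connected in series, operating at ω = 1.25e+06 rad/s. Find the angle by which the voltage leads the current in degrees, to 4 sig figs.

X_L = ωL = 628.8 Ω
X_C = 1/(ωC) = 15940 Ω
Net reactance X = X_L − X_C = -15310 Ω
Z = 9330 − j15310 Ω
|Z| = √(9330² + 15310²) = 17930 Ω
∠Z = arctan(-15310/9330) = -58.64°

-58.64°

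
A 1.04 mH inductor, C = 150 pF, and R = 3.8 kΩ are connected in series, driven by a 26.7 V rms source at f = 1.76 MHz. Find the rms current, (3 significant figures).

2.31 mA

ω = 2πf = 1.106e+07 rad/s
X_L = ωL = 11500 Ω
X_C = 1/(ωC) = 603 Ω
Net reactance X = X_L − X_C = 10900 Ω
Z = 3800 + j10900 Ω
|Z| = √(3800² + 10900²) = 11500 Ω
I = V/|Z| = 26.7/11500 = 2.31 mA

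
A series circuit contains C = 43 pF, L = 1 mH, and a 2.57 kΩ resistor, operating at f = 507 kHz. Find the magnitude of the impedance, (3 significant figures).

ω = 2πf = 3.186e+06 rad/s
X_L = ωL = 3190 Ω
X_C = 1/(ωC) = 7300 Ω
Net reactance X = X_L − X_C = -4110 Ω
Z = 2570 − j4110 Ω
|Z| = √(2570² + 4110²) = 4850 Ω

4850 Ω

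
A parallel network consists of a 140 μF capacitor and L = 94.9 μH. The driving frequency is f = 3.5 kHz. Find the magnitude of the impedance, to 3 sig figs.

0.385 Ω

ω = 2πf = 21990 rad/s
X_L = ωL = 2.09 Ω
X_C = 1/(ωC) = 0.325 Ω
Parallel: admittances add. Y = 1/(jωL) + jωC
Y = (0 + j2.60) S
|Y| = 2.60 S → |Z| = 1/|Y| = 0.385 Ω, ∠Z = −∠Y = -90.0°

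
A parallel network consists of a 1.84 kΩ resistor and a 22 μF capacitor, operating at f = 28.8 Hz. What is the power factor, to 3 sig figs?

0.135

ω = 2πf = 181.0 rad/s
X_C = 1/(ωC) = 251 Ω
Parallel: admittances add. Y = 1/R + jωC
Y = (0.000543 + j0.00398) S
|Y| = 0.00402 S → |Z| = 1/|Y| = 249 Ω, ∠Z = −∠Y = -82.2°
cos φ = cos(-82.2°) = 0.135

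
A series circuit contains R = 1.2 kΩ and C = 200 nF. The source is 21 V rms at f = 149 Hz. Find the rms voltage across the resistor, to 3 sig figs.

4.60 V

ω = 2πf = 936.2 rad/s
X_C = 1/(ωC) = 5340 Ω
Z = 1200 − j5340 Ω
|Z| = √(1200² + 5340²) = 5470 Ω
I = V/|Z| = 3.84 mA
V_R = I·|Z_R| = 0.00384 × 1200 = 4.60 V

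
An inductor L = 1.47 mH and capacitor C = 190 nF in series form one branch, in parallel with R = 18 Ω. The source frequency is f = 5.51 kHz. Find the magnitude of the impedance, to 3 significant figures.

17.7 Ω

ω = 2πf = 34620 rad/s
X_L = ωL = 50.9 Ω
X_C = 1/(ωC) = 152 Ω
Branch 1: Z₁ = R = 18.0 Ω
Branch 2 (series LC): Z₂ = j(X_L − X_C) = −j101 Ω
Parallel: Z = Z₁Z₂/(Z₁+Z₂), |Z| = 17.7 Ω, ∠Z = -10.1°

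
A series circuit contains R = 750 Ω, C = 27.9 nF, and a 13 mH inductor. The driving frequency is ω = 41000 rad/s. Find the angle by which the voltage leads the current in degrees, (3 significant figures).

X_L = ωL = 533 Ω
X_C = 1/(ωC) = 874 Ω
Net reactance X = X_L − X_C = -341 Ω
Z = 750 − j341 Ω
|Z| = √(750² + 341²) = 824 Ω
∠Z = arctan(-341/750) = -24.5°

-24.5°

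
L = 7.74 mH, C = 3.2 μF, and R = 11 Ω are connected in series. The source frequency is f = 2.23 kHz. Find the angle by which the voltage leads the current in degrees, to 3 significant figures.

ω = 2πf = 14010 rad/s
X_L = ωL = 108 Ω
X_C = 1/(ωC) = 22.3 Ω
Net reactance X = X_L − X_C = 86.1 Ω
Z = 11.0 + j86.1 Ω
|Z| = √(11.0² + 86.1²) = 86.8 Ω
∠Z = arctan(86.1/11.0) = 82.7°

82.7°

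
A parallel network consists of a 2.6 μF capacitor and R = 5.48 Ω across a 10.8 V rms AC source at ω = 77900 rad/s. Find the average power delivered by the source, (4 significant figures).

21.28 W

X_C = 1/(ωC) = 4.937 Ω
Parallel: admittances add. Y = 1/R + jωC
Y = (0.1825 + j0.2025) S
|Y| = 0.2726 S → |Z| = 1/|Y| = 3.668 Ω, ∠Z = −∠Y = -47.98°
I = V/|Z| = 2.944 A
P = VI cos φ = 10.8 × 2.944 × cos(-47.98°) = 21.28 W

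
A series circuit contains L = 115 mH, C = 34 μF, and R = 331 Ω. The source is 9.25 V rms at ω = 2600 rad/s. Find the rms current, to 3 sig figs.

21.1 mA

X_L = ωL = 299 Ω
X_C = 1/(ωC) = 11.3 Ω
Net reactance X = X_L − X_C = 288 Ω
Z = 331 + j288 Ω
|Z| = √(331² + 288²) = 439 Ω
I = V/|Z| = 9.25/439 = 21.1 mA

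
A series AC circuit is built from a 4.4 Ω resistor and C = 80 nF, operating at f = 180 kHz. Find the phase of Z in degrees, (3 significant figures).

ω = 2πf = 1.131e+06 rad/s
X_C = 1/(ωC) = 11.1 Ω
Z = 4.40 − j11.1 Ω
|Z| = √(4.40² + 11.1²) = 11.9 Ω
∠Z = arctan(-11.1/4.40) = -68.3°

-68.3°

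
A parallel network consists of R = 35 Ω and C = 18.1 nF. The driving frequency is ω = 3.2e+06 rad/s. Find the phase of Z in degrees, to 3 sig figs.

-63.7°

X_C = 1/(ωC) = 17.3 Ω
Parallel: admittances add. Y = 1/R + jωC
Y = (0.0286 + j0.0579) S
|Y| = 0.0646 S → |Z| = 1/|Y| = 15.5 Ω, ∠Z = −∠Y = -63.7°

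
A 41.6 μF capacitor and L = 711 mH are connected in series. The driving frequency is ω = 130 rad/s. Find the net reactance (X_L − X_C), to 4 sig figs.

-92.48 Ω

X_L = ωL = 92.43 Ω
X_C = 1/(ωC) = 184.9 Ω
X = 92.43 − 184.9 = -92.48 Ω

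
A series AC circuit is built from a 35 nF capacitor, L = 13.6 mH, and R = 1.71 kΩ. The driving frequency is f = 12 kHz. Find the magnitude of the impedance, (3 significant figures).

1830 Ω

ω = 2πf = 75400 rad/s
X_L = ωL = 1030 Ω
X_C = 1/(ωC) = 379 Ω
Net reactance X = X_L − X_C = 646 Ω
Z = 1710 + j646 Ω
|Z| = √(1710² + 646²) = 1830 Ω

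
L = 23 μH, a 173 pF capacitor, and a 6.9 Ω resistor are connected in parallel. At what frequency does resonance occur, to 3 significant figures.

ω₀ = 1/√(LC) = 1/√(2.3e-05 × 1.73e-10) = 1.585e+07 rad/s
f₀ = ω₀/(2π) = 2.52 MHz

2.52 MHz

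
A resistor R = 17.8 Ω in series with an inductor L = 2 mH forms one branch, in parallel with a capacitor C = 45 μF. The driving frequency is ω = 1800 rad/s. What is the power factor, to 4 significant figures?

0.6101

X_L = ωL = 3.600 Ω
X_C = 1/(ωC) = 12.35 Ω
Branch 1 (R+jX_L): Z₁ = 17.80 + j3.600 Ω, |Z₁| = 18.16 Ω
Branch 2 (−jX_C): Z₂ = −j12.35 Ω
Parallel: Z = Z₁Z₂/(Z₁+Z₂), |Z| = 11.30 Ω, ∠Z = -52.40°
cos φ = cos(-52.40°) = 0.6101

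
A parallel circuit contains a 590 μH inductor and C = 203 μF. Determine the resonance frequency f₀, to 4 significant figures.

ω₀ = 1/√(LC) = 1/√(0.00059 × 0.000203) = 2890 rad/s
f₀ = ω₀/(2π) = 459.9 Hz

459.9 Hz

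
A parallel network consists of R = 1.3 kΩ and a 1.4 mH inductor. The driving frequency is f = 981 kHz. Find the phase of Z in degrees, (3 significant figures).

8.57°

ω = 2πf = 6.164e+06 rad/s
X_L = ωL = 8630 Ω
Parallel: admittances add. Y = 1/R + 1/(jωL)
Y = (0.000769 − j0.000116) S
|Y| = 0.000778 S → |Z| = 1/|Y| = 1290 Ω, ∠Z = −∠Y = 8.57°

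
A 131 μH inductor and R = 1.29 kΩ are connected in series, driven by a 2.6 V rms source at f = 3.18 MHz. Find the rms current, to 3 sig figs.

ω = 2πf = 1.998e+07 rad/s
X_L = ωL = 2620 Ω
Z = 1290 + j2620 Ω
|Z| = √(1290² + 2620²) = 2920 Ω
I = V/|Z| = 2.6/2920 = 891 μA

891 μA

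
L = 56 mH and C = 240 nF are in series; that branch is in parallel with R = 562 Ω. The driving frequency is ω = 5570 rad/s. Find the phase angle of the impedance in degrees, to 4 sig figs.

X_L = ωL = 311.9 Ω
X_C = 1/(ωC) = 748.1 Ω
Branch 1: Z₁ = R = 562.0 Ω
Branch 2 (series LC): Z₂ = j(X_L − X_C) = −j436.1 Ω
Parallel: Z = Z₁Z₂/(Z₁+Z₂), |Z| = 344.6 Ω, ∠Z = -52.19°

-52.19°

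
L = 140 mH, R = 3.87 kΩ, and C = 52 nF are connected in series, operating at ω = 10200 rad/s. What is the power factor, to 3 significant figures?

0.993

X_L = ωL = 1430 Ω
X_C = 1/(ωC) = 1890 Ω
Net reactance X = X_L − X_C = -457 Ω
Z = 3870 − j457 Ω
|Z| = √(3870² + 457²) = 3900 Ω
∠Z = arctan(-457/3870) = -6.74°
cos φ = cos(-6.74°) = 0.993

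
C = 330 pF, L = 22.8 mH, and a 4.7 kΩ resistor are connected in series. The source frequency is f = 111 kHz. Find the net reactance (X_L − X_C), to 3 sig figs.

11600 Ω

ω = 2πf = 697400 rad/s
X_L = ωL = 15900 Ω
X_C = 1/(ωC) = 4340 Ω
X = 15900 − 4340 = 11600 Ω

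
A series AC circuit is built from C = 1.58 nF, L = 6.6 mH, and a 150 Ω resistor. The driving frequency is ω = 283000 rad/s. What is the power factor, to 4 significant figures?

X_L = ωL = 1868 Ω
X_C = 1/(ωC) = 2236 Ω
Net reactance X = X_L − X_C = -368.6 Ω
Z = 150.0 − j368.6 Ω
|Z| = √(150.0² + 368.6²) = 398.0 Ω
∠Z = arctan(-368.6/150.0) = -67.86°
cos φ = cos(-67.86°) = 0.3769

0.3769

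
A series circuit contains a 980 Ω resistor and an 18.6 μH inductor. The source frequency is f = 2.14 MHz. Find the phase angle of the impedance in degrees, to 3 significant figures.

14.3°

ω = 2πf = 1.345e+07 rad/s
X_L = ωL = 250 Ω
Z = 980 + j250 Ω
|Z| = √(980² + 250²) = 1010 Ω
∠Z = arctan(250/980) = 14.3°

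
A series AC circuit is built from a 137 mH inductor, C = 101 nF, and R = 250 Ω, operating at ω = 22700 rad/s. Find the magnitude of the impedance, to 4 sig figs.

2685 Ω

X_L = ωL = 3110 Ω
X_C = 1/(ωC) = 436.2 Ω
Net reactance X = X_L − X_C = 2674 Ω
Z = 250.0 + j2674 Ω
|Z| = √(250.0² + 2674²) = 2685 Ω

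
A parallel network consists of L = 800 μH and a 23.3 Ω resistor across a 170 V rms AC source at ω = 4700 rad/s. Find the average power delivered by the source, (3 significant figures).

1.24 kW

X_L = ωL = 3.76 Ω
Parallel: admittances add. Y = 1/R + 1/(jωL)
Y = (0.0429 − j0.266) S
|Y| = 0.269 S → |Z| = 1/|Y| = 3.71 Ω, ∠Z = −∠Y = 80.8°
I = V/|Z| = 45.8 A
P = VI cos φ = 170 × 45.8 × cos(80.8°) = 1.24 kW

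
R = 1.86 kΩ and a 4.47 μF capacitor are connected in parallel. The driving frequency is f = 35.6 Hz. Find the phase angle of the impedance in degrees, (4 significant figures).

ω = 2πf = 223.7 rad/s
X_C = 1/(ωC) = 1000 Ω
Parallel: admittances add. Y = 1/R + jωC
Y = (0.0005376 + j0.0009999) S
|Y| = 0.001135 S → |Z| = 1/|Y| = 880.9 Ω, ∠Z = −∠Y = -61.73°

-61.73°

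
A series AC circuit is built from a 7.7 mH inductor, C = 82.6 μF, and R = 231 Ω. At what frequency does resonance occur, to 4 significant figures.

ω₀ = 1/√(LC) = 1/√(0.0077 × 8.26e-05) = 1254 rad/s
f₀ = ω₀/(2π) = 199.6 Hz

199.6 Hz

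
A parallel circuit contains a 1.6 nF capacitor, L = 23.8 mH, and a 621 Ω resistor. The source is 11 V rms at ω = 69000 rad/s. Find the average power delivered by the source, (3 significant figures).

X_L = ωL = 1640 Ω
X_C = 1/(ωC) = 9060 Ω
Parallel: admittances add. Y = 1/R + 1/(jωL) + jωC
Y = (0.00161 − j0.000499) S
|Y| = 0.00169 S → |Z| = 1/|Y| = 593 Ω, ∠Z = −∠Y = 17.2°
I = V/|Z| = 18.5 mA
P = VI cos φ = 11 × 0.0185 × cos(17.2°) = 195 mW

195 mW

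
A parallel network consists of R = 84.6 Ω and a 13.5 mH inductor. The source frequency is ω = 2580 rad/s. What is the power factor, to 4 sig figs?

0.3807

X_L = ωL = 34.83 Ω
Parallel: admittances add. Y = 1/R + 1/(jωL)
Y = (0.01182 − j0.02871) S
|Y| = 0.03105 S → |Z| = 1/|Y| = 32.21 Ω, ∠Z = −∠Y = 67.62°
cos φ = cos(67.62°) = 0.3807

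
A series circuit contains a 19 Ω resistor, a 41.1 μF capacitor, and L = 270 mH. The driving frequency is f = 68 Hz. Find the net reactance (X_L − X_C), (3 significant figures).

ω = 2πf = 427.3 rad/s
X_L = ωL = 115 Ω
X_C = 1/(ωC) = 56.9 Ω
X = 115 − 56.9 = 58.4 Ω

58.4 Ω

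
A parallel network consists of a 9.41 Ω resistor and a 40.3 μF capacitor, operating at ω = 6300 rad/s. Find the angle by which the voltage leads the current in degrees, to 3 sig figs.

-67.3°

X_C = 1/(ωC) = 3.94 Ω
Parallel: admittances add. Y = 1/R + jωC
Y = (0.106 + j0.254) S
|Y| = 0.275 S → |Z| = 1/|Y| = 3.63 Ω, ∠Z = −∠Y = -67.3°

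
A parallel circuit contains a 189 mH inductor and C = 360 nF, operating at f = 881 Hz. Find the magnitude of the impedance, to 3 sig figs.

964 Ω

ω = 2πf = 5535 rad/s
X_L = ωL = 1050 Ω
X_C = 1/(ωC) = 502 Ω
Parallel: admittances add. Y = 1/(jωL) + jωC
Y = (0 + j0.00104) S
|Y| = 0.00104 S → |Z| = 1/|Y| = 964 Ω, ∠Z = −∠Y = -90.0°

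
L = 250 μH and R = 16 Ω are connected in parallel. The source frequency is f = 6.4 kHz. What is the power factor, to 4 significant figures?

ω = 2πf = 40210 rad/s
X_L = ωL = 10.05 Ω
Parallel: admittances add. Y = 1/R + 1/(jωL)
Y = (0.06250 − j0.09947) S
|Y| = 0.1175 S → |Z| = 1/|Y| = 8.512 Ω, ∠Z = −∠Y = 57.86°
cos φ = cos(57.86°) = 0.5320

0.5320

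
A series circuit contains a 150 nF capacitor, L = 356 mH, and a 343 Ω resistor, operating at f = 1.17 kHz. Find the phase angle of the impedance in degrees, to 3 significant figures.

78.7°

ω = 2πf = 7351 rad/s
X_L = ωL = 2620 Ω
X_C = 1/(ωC) = 907 Ω
Net reactance X = X_L − X_C = 1710 Ω
Z = 343 + j1710 Ω
|Z| = √(343² + 1710²) = 1740 Ω
∠Z = arctan(1710/343) = 78.7°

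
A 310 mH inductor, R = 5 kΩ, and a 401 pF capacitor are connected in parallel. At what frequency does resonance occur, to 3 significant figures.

14.3 kHz

ω₀ = 1/√(LC) = 1/√(0.31 × 4.01e-10) = 89690 rad/s
f₀ = ω₀/(2π) = 14.3 kHz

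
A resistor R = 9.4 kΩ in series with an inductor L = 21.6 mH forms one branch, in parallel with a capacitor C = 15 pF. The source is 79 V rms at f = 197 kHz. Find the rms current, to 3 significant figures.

ω = 2πf = 1.238e+06 rad/s
X_L = ωL = 26700 Ω
X_C = 1/(ωC) = 53900 Ω
Branch 1 (R+jX_L): Z₁ = 9400 + j26700 Ω, |Z₁| = 28300 Ω
Branch 2 (−jX_C): Z₂ = −j53900 Ω
Parallel: Z = Z₁Z₂/(Z₁+Z₂), |Z| = 53200 Ω, ∠Z = 51.5°
I = V/|Z| = 79/53200 = 1.49 mA

1.49 mA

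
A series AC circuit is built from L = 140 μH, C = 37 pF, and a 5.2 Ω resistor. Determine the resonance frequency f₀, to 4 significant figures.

2.211 MHz

ω₀ = 1/√(LC) = 1/√(0.00014 × 3.7e-11) = 1.389e+07 rad/s
f₀ = ω₀/(2π) = 2.211 MHz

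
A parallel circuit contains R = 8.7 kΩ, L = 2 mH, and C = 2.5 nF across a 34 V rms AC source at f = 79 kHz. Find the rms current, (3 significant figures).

8.85 mA

ω = 2πf = 496400 rad/s
X_L = ωL = 993 Ω
X_C = 1/(ωC) = 806 Ω
Parallel: admittances add. Y = 1/R + 1/(jωL) + jωC
Y = (0.000115 + j0.000234) S
|Y| = 0.000260 S → |Z| = 1/|Y| = 3840 Ω, ∠Z = −∠Y = -63.8°
I = V/|Z| = 34/3840 = 8.85 mA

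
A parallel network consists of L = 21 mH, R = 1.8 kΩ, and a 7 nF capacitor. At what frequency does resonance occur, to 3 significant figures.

13.1 kHz

ω₀ = 1/√(LC) = 1/√(0.021 × 7e-09) = 82480 rad/s
f₀ = ω₀/(2π) = 13.1 kHz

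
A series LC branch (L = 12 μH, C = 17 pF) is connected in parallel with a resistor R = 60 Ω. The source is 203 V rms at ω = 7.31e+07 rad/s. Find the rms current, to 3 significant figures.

X_L = ωL = 877 Ω
X_C = 1/(ωC) = 805 Ω
Branch 1: Z₁ = R = 60.0 Ω
Branch 2 (series LC): Z₂ = j(X_L − X_C) = j72.5 Ω
Parallel: Z = Z₁Z₂/(Z₁+Z₂), |Z| = 46.2 Ω, ∠Z = 39.6°
I = V/|Z| = 203/46.2 = 4.39 A

4.39 A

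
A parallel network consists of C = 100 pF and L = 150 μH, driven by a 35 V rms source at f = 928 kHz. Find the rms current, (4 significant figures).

ω = 2πf = 5.831e+06 rad/s
X_L = ωL = 874.6 Ω
X_C = 1/(ωC) = 1715 Ω
Parallel: admittances add. Y = 1/(jωL) + jωC
Y = (0 − j0.0005603) S
|Y| = 0.0005603 S → |Z| = 1/|Y| = 1785 Ω, ∠Z = −∠Y = 90.00°
I = V/|Z| = 35/1785 = 19.61 mA

19.61 mA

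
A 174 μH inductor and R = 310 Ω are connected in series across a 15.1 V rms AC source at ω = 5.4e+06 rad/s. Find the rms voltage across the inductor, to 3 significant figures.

14.3 V

X_L = ωL = 940 Ω
Z = 310 + j940 Ω
|Z| = √(310² + 940²) = 989 Ω
I = V/|Z| = 15.3 mA
V_L = I·|Z_L| = 0.0153 × 940 = 14.3 V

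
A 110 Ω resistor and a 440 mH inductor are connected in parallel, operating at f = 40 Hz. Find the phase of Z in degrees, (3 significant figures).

44.8°

ω = 2πf = 251.3 rad/s
X_L = ωL = 111 Ω
Parallel: admittances add. Y = 1/R + 1/(jωL)
Y = (0.00909 − j0.00904) S
|Y| = 0.0128 S → |Z| = 1/|Y| = 78.0 Ω, ∠Z = −∠Y = 44.8°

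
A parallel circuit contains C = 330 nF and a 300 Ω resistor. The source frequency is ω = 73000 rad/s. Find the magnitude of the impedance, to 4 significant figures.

X_C = 1/(ωC) = 41.51 Ω
Parallel: admittances add. Y = 1/R + jωC
Y = (0.003333 + j0.02409) S
|Y| = 0.02432 S → |Z| = 1/|Y| = 41.12 Ω, ∠Z = −∠Y = -82.12°

41.12 Ω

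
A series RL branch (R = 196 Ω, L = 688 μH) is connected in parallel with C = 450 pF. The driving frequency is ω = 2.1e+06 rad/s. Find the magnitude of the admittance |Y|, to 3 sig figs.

281 μS

X_L = ωL = 1440 Ω
X_C = 1/(ωC) = 1060 Ω
Branch 1 (R+jX_L): Z₁ = 196 + j1440 Ω, |Z₁| = 1460 Ω
Branch 2 (−jX_C): Z₂ = −j1060 Ω
Parallel: Z = Z₁Z₂/(Z₁+Z₂), |Z| = 3560 Ω, ∠Z = -70.8°
|Y| = 1/|Z| = 281 μS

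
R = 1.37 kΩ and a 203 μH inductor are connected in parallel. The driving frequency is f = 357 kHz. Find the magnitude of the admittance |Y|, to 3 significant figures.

2.31 mS

ω = 2πf = 2.243e+06 rad/s
X_L = ωL = 455 Ω
Parallel: admittances add. Y = 1/R + 1/(jωL)
Y = (0.000730 − j0.00220) S
|Y| = 0.00231 S → |Z| = 1/|Y| = 432 Ω, ∠Z = −∠Y = 71.6°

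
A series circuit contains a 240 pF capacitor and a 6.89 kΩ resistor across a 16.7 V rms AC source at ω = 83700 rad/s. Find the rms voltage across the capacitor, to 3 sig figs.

X_C = 1/(ωC) = 49800 Ω
Z = 6890 − j49800 Ω
|Z| = √(6890² + 49800²) = 50300 Ω
I = V/|Z| = 332 μA
V_C = I·|Z_C| = 0.000332 × 49800 = 16.5 V

16.5 V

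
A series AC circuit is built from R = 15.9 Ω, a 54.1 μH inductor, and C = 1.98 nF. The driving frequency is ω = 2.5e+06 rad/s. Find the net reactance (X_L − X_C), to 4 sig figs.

-66.77 Ω

X_L = ωL = 135.2 Ω
X_C = 1/(ωC) = 202.0 Ω
X = 135.2 − 202.0 = -66.77 Ω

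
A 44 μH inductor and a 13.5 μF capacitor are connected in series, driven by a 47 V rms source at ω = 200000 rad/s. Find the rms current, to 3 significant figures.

X_L = ωL = 8.80 Ω
X_C = 1/(ωC) = 0.370 Ω
Net reactance X = X_L − X_C = 8.43 Ω
Z = j8.43 Ω
|Z| = √(0² + 8.43²) = 8.43 Ω
I = V/|Z| = 47/8.43 = 5.58 A

5.58 A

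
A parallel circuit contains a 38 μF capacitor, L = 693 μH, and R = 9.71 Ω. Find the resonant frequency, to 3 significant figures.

981 Hz

ω₀ = 1/√(LC) = 1/√(0.000693 × 3.8e-05) = 6162 rad/s
f₀ = ω₀/(2π) = 981 Hz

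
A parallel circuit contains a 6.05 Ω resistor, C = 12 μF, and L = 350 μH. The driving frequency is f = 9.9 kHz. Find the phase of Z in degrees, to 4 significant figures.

ω = 2πf = 62200 rad/s
X_L = ωL = 21.77 Ω
X_C = 1/(ωC) = 1.340 Ω
Parallel: admittances add. Y = 1/R + 1/(jωL) + jωC
Y = (0.1653 + j0.7005) S
|Y| = 0.7197 S → |Z| = 1/|Y| = 1.389 Ω, ∠Z = −∠Y = -76.72°

-76.72°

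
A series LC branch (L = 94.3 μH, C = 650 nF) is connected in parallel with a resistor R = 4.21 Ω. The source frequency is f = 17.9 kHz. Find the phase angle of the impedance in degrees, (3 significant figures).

-53.9°

ω = 2πf = 112500 rad/s
X_L = ωL = 10.6 Ω
X_C = 1/(ωC) = 13.7 Ω
Branch 1: Z₁ = R = 4.21 Ω
Branch 2 (series LC): Z₂ = j(X_L − X_C) = −j3.07 Ω
Parallel: Z = Z₁Z₂/(Z₁+Z₂), |Z| = 2.48 Ω, ∠Z = -53.9°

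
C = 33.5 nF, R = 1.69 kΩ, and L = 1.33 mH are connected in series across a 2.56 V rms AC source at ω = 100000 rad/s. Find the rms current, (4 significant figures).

1.508 mA

X_L = ωL = 133.0 Ω
X_C = 1/(ωC) = 298.5 Ω
Net reactance X = X_L − X_C = -165.5 Ω
Z = 1690 − j165.5 Ω
|Z| = √(1690² + 165.5²) = 1698 Ω
I = V/|Z| = 2.56/1698 = 1.508 mA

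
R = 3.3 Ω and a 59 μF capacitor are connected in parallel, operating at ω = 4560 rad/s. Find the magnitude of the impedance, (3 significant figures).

2.47 Ω

X_C = 1/(ωC) = 3.72 Ω
Parallel: admittances add. Y = 1/R + jωC
Y = (0.303 + j0.269) S
|Y| = 0.405 S → |Z| = 1/|Y| = 2.47 Ω, ∠Z = −∠Y = -41.6°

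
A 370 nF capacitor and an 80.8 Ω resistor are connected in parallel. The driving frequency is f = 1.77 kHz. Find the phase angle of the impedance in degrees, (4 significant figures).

-18.39°

ω = 2πf = 11120 rad/s
X_C = 1/(ωC) = 243.0 Ω
Parallel: admittances add. Y = 1/R + jωC
Y = (0.01238 + j0.004115) S
|Y| = 0.01304 S → |Z| = 1/|Y| = 76.67 Ω, ∠Z = −∠Y = -18.39°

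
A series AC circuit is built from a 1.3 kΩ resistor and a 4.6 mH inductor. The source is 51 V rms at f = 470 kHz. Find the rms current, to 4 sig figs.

3.737 mA

ω = 2πf = 2.953e+06 rad/s
X_L = ωL = 13580 Ω
Z = 1300 + j13580 Ω
|Z| = √(1300² + 13580²) = 13650 Ω
I = V/|Z| = 51/13650 = 3.737 mA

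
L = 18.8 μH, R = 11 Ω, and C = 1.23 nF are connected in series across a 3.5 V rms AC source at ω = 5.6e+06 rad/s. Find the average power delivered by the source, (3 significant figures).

78.7 mW

X_L = ωL = 105 Ω
X_C = 1/(ωC) = 145 Ω
Net reactance X = X_L − X_C = -39.9 Ω
Z = 11.0 − j39.9 Ω
|Z| = √(11.0² + 39.9²) = 41.4 Ω
∠Z = arctan(-39.9/11.0) = -74.6°
I = V/|Z| = 84.6 mA
P = VI cos φ = 3.5 × 0.0846 × cos(-74.6°) = 78.7 mW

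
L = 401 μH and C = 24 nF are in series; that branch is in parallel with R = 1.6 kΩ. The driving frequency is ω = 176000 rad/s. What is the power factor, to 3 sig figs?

0.103

X_L = ωL = 70.6 Ω
X_C = 1/(ωC) = 237 Ω
Branch 1: Z₁ = R = 1600 Ω
Branch 2 (series LC): Z₂ = j(X_L − X_C) = −j166 Ω
Parallel: Z = Z₁Z₂/(Z₁+Z₂), |Z| = 165 Ω, ∠Z = -84.1°
cos φ = cos(-84.1°) = 0.103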